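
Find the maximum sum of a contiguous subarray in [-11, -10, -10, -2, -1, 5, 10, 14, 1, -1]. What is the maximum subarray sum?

Using Kadane's algorithm on [-11, -10, -10, -2, -1, 5, 10, 14, 1, -1]:

Scanning through the array:
Position 1 (value -10): max_ending_here = -10, max_so_far = -10
Position 2 (value -10): max_ending_here = -10, max_so_far = -10
Position 3 (value -2): max_ending_here = -2, max_so_far = -2
Position 4 (value -1): max_ending_here = -1, max_so_far = -1
Position 5 (value 5): max_ending_here = 5, max_so_far = 5
Position 6 (value 10): max_ending_here = 15, max_so_far = 15
Position 7 (value 14): max_ending_here = 29, max_so_far = 29
Position 8 (value 1): max_ending_here = 30, max_so_far = 30
Position 9 (value -1): max_ending_here = 29, max_so_far = 30

Maximum subarray: [5, 10, 14, 1]
Maximum sum: 30

The maximum subarray is [5, 10, 14, 1] with sum 30. This subarray runs from index 5 to index 8.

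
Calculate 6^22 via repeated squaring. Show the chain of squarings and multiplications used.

Computing 6^22 by squaring (build up from 6^1; each line after the first costs one multiplication):

6^1 = 6
6^2 = (6^1)^2 = 6^2 = 36
6^4 = (6^2)^2 = 36^2 = 1296
6^5 = 6 * 6^4 = 6 * 1296 = 7776
6^10 = (6^5)^2 = 7776^2 = 60466176
6^11 = 6 * 6^10 = 6 * 60466176 = 362797056
6^22 = (6^11)^2 = 362797056^2 = 131621703842267136

Result: 131621703842267136
Multiplications needed: 6 (6 lines after 6^1)

6^22 = 131621703842267136. Using exponentiation by squaring, this requires 6 multiplications. The key idea: if the exponent is even, square the half-power; if odd, multiply by the base once.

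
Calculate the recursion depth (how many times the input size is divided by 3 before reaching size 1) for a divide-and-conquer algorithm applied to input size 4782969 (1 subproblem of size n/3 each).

For divide and conquer with division factor 3:

Problem sizes at each level:
Level 0: 4782969
Level 1: 1594323
Level 2: 531441
Level 3: 177147
Level 4: 59049
Level 5: 19683
Level 6: 6561
Level 7: 2187
Level 8: 729
Level 9: 243
Level 10: 81
Level 11: 27
Level 12: 9
Level 13: 3
Level 14: 1

The root is level 0 and the size-1 base case is level 14 (the tree spans levels 0 through 14, i.e. 15 levels counting the root), so the depth is the number of divisions: log_3(4782969) = 14

The recursion tree depth is log_3(4782969) = 14. At each level, the problem size is divided by 3, so it takes 14 divisions to reduce to a base case of size 1. The algorithm makes 1 recursive call at each level.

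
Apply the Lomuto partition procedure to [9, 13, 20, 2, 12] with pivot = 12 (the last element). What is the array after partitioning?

Lomuto partition with pivot = 12:

Initial array: [9, 13, 20, 2, 12]

arr[0]=9 <= 12: swap with position 0, array becomes [9, 13, 20, 2, 12]
arr[1]=13 > 12: no swap
arr[2]=20 > 12: no swap
arr[3]=2 <= 12: swap with position 1, array becomes [9, 2, 20, 13, 12]

Place pivot at position 2: [9, 2, 12, 13, 20]
Pivot position: 2

After partitioning with pivot 12, the array becomes [9, 2, 12, 13, 20]. The pivot is placed at index 2. All elements to the left of the pivot are <= 12, and all elements to the right are > 12.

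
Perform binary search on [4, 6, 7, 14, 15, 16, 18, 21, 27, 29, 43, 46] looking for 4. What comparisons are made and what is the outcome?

Binary search for 4 in [4, 6, 7, 14, 15, 16, 18, 21, 27, 29, 43, 46]:

lo=0, hi=11, mid=5, arr[mid]=16 -> 16 > 4, search left half
lo=0, hi=4, mid=2, arr[mid]=7 -> 7 > 4, search left half
lo=0, hi=1, mid=0, arr[mid]=4 -> Found target at index 0!

Binary search finds 4 at index 0 after 3 comparisons. The search repeatedly halves the search space by comparing with the middle element.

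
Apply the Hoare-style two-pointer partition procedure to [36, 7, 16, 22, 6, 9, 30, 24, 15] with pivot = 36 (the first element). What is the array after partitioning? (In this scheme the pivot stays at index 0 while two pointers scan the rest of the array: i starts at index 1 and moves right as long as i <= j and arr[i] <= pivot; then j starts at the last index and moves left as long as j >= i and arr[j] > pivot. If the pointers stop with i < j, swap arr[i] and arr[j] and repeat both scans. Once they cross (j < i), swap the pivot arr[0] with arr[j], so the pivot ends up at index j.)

Hoare-style two-pointer partition with pivot = 36:

Initial array: [36, 7, 16, 22, 6, 9, 30, 24, 15]

Pointers start at i = 1, j = 8.
i ends at 9, j ends at 8: the pointers have crossed (j < i), so scanning stops.

Swap pivot arr[0] with arr[8] to place pivot at position 8: [15, 7, 16, 22, 6, 9, 30, 24, 36]
Pivot position: 8

After partitioning with pivot 36, the array becomes [15, 7, 16, 22, 6, 9, 30, 24, 36]. The pivot is placed at index 8. All elements to the left of the pivot are <= 36, and all elements to the right are > 36.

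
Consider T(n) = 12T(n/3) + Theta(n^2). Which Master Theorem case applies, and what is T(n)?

Master Theorem for T(n) = 12T(n/3) + O(n^2):

a = 12, b = 3, c = 2
log_b(a) = log_3(12) = 2.2619

Case 1: c = 2 < log_3(12) = 2.2619
T(n) = O(n^(log_3 12))

For T(n) = 12T(n/3) + O(n^2): log_3(12) = 2.2619. This is Case 1 of the Master Theorem (c < log_b(a), work dominated by leaves), giving O(n^(log_3 12)).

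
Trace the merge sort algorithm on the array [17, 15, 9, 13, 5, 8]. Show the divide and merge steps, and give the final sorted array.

Merge sort trace:

Split: [17, 15, 9, 13, 5, 8] -> [17, 15, 9] and [13, 5, 8]
  Split: [17, 15, 9] -> [17] and [15, 9]
    Split: [15, 9] -> [15] and [9]
    Merge: [15] + [9] -> [9, 15]
  Merge: [17] + [9, 15] -> [9, 15, 17]
  Split: [13, 5, 8] -> [13] and [5, 8]
    Split: [5, 8] -> [5] and [8]
    Merge: [5] + [8] -> [5, 8]
  Merge: [13] + [5, 8] -> [5, 8, 13]
Merge: [9, 15, 17] + [5, 8, 13] -> [5, 8, 9, 13, 15, 17]

Final sorted array: [5, 8, 9, 13, 15, 17]

The merge sort proceeds by recursively splitting the array and merging sorted halves.
After all merges, the sorted array is [5, 8, 9, 13, 15, 17].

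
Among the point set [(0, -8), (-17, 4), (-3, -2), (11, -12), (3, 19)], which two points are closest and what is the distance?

Computing all pairwise distances among 5 points:

d((0, -8), (-17, 4)) = 20.8087
d((0, -8), (-3, -2)) = 6.7082 <-- minimum
d((0, -8), (11, -12)) = 11.7047
d((0, -8), (3, 19)) = 27.1662
d((-17, 4), (-3, -2)) = 15.2315
d((-17, 4), (11, -12)) = 32.249
d((-17, 4), (3, 19)) = 25.0
d((-3, -2), (11, -12)) = 17.2047
d((-3, -2), (3, 19)) = 21.8403
d((11, -12), (3, 19)) = 32.0156

Closest pair: (0, -8) and (-3, -2) with distance 6.7082

The closest pair is (0, -8) and (-3, -2) with Euclidean distance 6.7082. For 5 points, brute-force pairwise comparison is shown above. For large n, the divide-and-conquer algorithm (sort by x, recurse on halves, check the dividing strip) achieves O(n log n).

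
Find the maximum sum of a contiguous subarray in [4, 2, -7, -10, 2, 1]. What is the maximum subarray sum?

Using Kadane's algorithm on [4, 2, -7, -10, 2, 1]:

Scanning through the array:
Position 1 (value 2): max_ending_here = 6, max_so_far = 6
Position 2 (value -7): max_ending_here = -1, max_so_far = 6
Position 3 (value -10): max_ending_here = -10, max_so_far = 6
Position 4 (value 2): max_ending_here = 2, max_so_far = 6
Position 5 (value 1): max_ending_here = 3, max_so_far = 6

Maximum subarray: [4, 2]
Maximum sum: 6

The maximum subarray is [4, 2] with sum 6. This subarray runs from index 0 to index 1.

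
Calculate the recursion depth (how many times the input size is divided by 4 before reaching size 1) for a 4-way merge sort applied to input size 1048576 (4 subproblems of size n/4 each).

For divide and conquer with division factor 4:

Problem sizes at each level:
Level 0: 1048576
Level 1: 262144
Level 2: 65536
Level 3: 16384
Level 4: 4096
Level 5: 1024
Level 6: 256
Level 7: 64
Level 8: 16
Level 9: 4
Level 10: 1

The root is level 0 and the size-1 base case is level 10 (the tree spans levels 0 through 10, i.e. 11 levels counting the root), so the depth is the number of divisions: log_4(1048576) = 10

The recursion tree depth is log_4(1048576) = 10. At each level, the problem size is divided by 4, so it takes 10 divisions to reduce to a base case of size 1. The algorithm makes 4 recursive calls at each level.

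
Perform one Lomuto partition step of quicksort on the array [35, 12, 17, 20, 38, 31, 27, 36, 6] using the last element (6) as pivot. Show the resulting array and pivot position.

Lomuto partition with pivot = 6:

Initial array: [35, 12, 17, 20, 38, 31, 27, 36, 6]

arr[0]=35 > 6: no swap
arr[1]=12 > 6: no swap
arr[2]=17 > 6: no swap
arr[3]=20 > 6: no swap
arr[4]=38 > 6: no swap
arr[5]=31 > 6: no swap
arr[6]=27 > 6: no swap
arr[7]=36 > 6: no swap

Place pivot at position 0: [6, 12, 17, 20, 38, 31, 27, 36, 35]
Pivot position: 0

After partitioning with pivot 6, the array becomes [6, 12, 17, 20, 38, 31, 27, 36, 35]. The pivot is placed at index 0. All elements to the left of the pivot are <= 6, and all elements to the right are > 6.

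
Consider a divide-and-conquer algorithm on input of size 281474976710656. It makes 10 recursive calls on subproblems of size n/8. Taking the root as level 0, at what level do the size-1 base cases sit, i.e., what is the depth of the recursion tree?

For divide and conquer with division factor 8:

Problem sizes at each level:
Level 0: 281474976710656
Level 1: 35184372088832
Level 2: 4398046511104
Level 3: 549755813888
Level 4: 68719476736
Level 5: 8589934592
Level 6: 1073741824
Level 7: 134217728
Level 8: 16777216
Level 9: 2097152
Level 10: 262144
Level 11: 32768
Level 12: 4096
Level 13: 512
Level 14: 64
Level 15: 8
Level 16: 1

The root is level 0 and the size-1 base case is level 16 (the tree spans levels 0 through 16, i.e. 17 levels counting the root), so the depth is the number of divisions: log_8(281474976710656) = 16

The recursion tree depth is log_8(281474976710656) = 16. At each level, the problem size is divided by 8, so it takes 16 divisions to reduce to a base case of size 1. The algorithm makes 10 recursive calls at each level.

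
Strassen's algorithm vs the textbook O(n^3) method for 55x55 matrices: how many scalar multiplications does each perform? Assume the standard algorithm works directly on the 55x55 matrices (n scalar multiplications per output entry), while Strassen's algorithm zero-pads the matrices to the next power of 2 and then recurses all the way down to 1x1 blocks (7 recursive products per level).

Matrix multiplication for 55x55 matrices:

Strassen's algorithm requires power-of-2 dimensions. Pad 55x55 to 64x64 (next power of 2).

Standard algorithm: 55^3 = 166375 multiplications
Strassen's algorithm: 7^(log2(64)) = 7^6 = 117649 multiplications
Savings: 166375 - 117649 = 48726 multiplications

Standard: 166375 multiplications (55^3). Strassen: 117649 multiplications (7^6, after padding to 64x64). Strassen reduces 8 recursive multiplications to 7 at each level.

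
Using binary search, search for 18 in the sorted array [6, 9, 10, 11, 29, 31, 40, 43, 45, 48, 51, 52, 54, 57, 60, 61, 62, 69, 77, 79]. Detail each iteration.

Binary search for 18 in [6, 9, 10, 11, 29, 31, 40, 43, 45, 48, 51, 52, 54, 57, 60, 61, 62, 69, 77, 79]:

lo=0, hi=19, mid=9, arr[mid]=48 -> 48 > 18, search left half
lo=0, hi=8, mid=4, arr[mid]=29 -> 29 > 18, search left half
lo=0, hi=3, mid=1, arr[mid]=9 -> 9 < 18, search right half
lo=2, hi=3, mid=2, arr[mid]=10 -> 10 < 18, search right half
lo=3, hi=3, mid=3, arr[mid]=11 -> 11 < 18, search right half
lo=4 > hi=3, target 18 not found

Binary search determines that 18 is not in the array after 5 comparisons. The search space was exhausted without finding the target.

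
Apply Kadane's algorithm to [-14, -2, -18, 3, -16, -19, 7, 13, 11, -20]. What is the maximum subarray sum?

Using Kadane's algorithm on [-14, -2, -18, 3, -16, -19, 7, 13, 11, -20]:

Scanning through the array:
Position 1 (value -2): max_ending_here = -2, max_so_far = -2
Position 2 (value -18): max_ending_here = -18, max_so_far = -2
Position 3 (value 3): max_ending_here = 3, max_so_far = 3
Position 4 (value -16): max_ending_here = -13, max_so_far = 3
Position 5 (value -19): max_ending_here = -19, max_so_far = 3
Position 6 (value 7): max_ending_here = 7, max_so_far = 7
Position 7 (value 13): max_ending_here = 20, max_so_far = 20
Position 8 (value 11): max_ending_here = 31, max_so_far = 31
Position 9 (value -20): max_ending_here = 11, max_so_far = 31

Maximum subarray: [7, 13, 11]
Maximum sum: 31

The maximum subarray is [7, 13, 11] with sum 31. This subarray runs from index 6 to index 8.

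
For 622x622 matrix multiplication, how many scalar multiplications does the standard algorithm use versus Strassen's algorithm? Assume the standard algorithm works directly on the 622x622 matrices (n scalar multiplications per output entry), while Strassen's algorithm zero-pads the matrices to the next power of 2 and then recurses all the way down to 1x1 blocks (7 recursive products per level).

Matrix multiplication for 622x622 matrices:

Strassen's algorithm requires power-of-2 dimensions. Pad 622x622 to 1024x1024 (next power of 2).

Standard algorithm: 622^3 = 240641848 multiplications
Strassen's algorithm: 7^(log2(1024)) = 7^10 = 282475249 multiplications
Difference: 240641848 - 282475249 = -41833401 (Strassen uses MORE here due to padding overhead — for small or just-over-power-of-2 n, padding can outweigh the per-level savings)

Standard: 240641848 multiplications (622^3). Strassen: 282475249 multiplications (7^10, after padding to 1024x1024). Strassen reduces 8 recursive multiplications to 7 at each level.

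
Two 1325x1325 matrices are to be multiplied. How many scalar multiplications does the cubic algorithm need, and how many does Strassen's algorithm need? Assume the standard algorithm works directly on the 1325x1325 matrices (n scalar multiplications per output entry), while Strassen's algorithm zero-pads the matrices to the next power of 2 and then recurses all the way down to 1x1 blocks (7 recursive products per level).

Matrix multiplication for 1325x1325 matrices:

Strassen's algorithm requires power-of-2 dimensions. Pad 1325x1325 to 2048x2048 (next power of 2).

Standard algorithm: 1325^3 = 2326203125 multiplications
Strassen's algorithm: 7^(log2(2048)) = 7^11 = 1977326743 multiplications
Savings: 2326203125 - 1977326743 = 348876382 multiplications

Standard: 2326203125 multiplications (1325^3). Strassen: 1977326743 multiplications (7^11, after padding to 2048x2048). Strassen reduces 8 recursive multiplications to 7 at each level.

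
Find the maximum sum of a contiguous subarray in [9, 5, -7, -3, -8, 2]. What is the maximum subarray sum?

Using Kadane's algorithm on [9, 5, -7, -3, -8, 2]:

Scanning through the array:
Position 1 (value 5): max_ending_here = 14, max_so_far = 14
Position 2 (value -7): max_ending_here = 7, max_so_far = 14
Position 3 (value -3): max_ending_here = 4, max_so_far = 14
Position 4 (value -8): max_ending_here = -4, max_so_far = 14
Position 5 (value 2): max_ending_here = 2, max_so_far = 14

Maximum subarray: [9, 5]
Maximum sum: 14

The maximum subarray is [9, 5] with sum 14. This subarray runs from index 0 to index 1.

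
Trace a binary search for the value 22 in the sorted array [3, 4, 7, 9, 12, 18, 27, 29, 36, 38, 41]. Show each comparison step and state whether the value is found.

Binary search for 22 in [3, 4, 7, 9, 12, 18, 27, 29, 36, 38, 41]:

lo=0, hi=10, mid=5, arr[mid]=18 -> 18 < 22, search right half
lo=6, hi=10, mid=8, arr[mid]=36 -> 36 > 22, search left half
lo=6, hi=7, mid=6, arr[mid]=27 -> 27 > 22, search left half
lo=6 > hi=5, target 22 not found

Binary search determines that 22 is not in the array after 3 comparisons. The search space was exhausted without finding the target.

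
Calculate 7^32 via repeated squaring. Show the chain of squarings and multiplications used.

Computing 7^32 by squaring (build up from 7^1; each line after the first costs one multiplication):

7^1 = 7
7^2 = (7^1)^2 = 7^2 = 49
7^4 = (7^2)^2 = 49^2 = 2401
7^8 = (7^4)^2 = 2401^2 = 5764801
7^16 = (7^8)^2 = 5764801^2 = 33232930569601
7^32 = (7^16)^2 = 33232930569601^2 = 1104427674243920646305299201

Result: 1104427674243920646305299201
Multiplications needed: 5 (5 lines after 7^1)

7^32 = 1104427674243920646305299201. Using exponentiation by squaring, this requires 5 multiplications. The key idea: if the exponent is even, square the half-power; if odd, multiply by the base once.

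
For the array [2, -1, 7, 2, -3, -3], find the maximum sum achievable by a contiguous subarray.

Using Kadane's algorithm on [2, -1, 7, 2, -3, -3]:

Scanning through the array:
Position 1 (value -1): max_ending_here = 1, max_so_far = 2
Position 2 (value 7): max_ending_here = 8, max_so_far = 8
Position 3 (value 2): max_ending_here = 10, max_so_far = 10
Position 4 (value -3): max_ending_here = 7, max_so_far = 10
Position 5 (value -3): max_ending_here = 4, max_so_far = 10

Maximum subarray: [2, -1, 7, 2]
Maximum sum: 10

The maximum subarray is [2, -1, 7, 2] with sum 10. This subarray runs from index 0 to index 3.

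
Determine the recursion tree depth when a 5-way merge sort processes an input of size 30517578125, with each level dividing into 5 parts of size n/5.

For divide and conquer with division factor 5:

Problem sizes at each level:
Level 0: 30517578125
Level 1: 6103515625
Level 2: 1220703125
Level 3: 244140625
Level 4: 48828125
Level 5: 9765625
Level 6: 1953125
Level 7: 390625
Level 8: 78125
Level 9: 15625
Level 10: 3125
Level 11: 625
Level 12: 125
Level 13: 25
Level 14: 5
Level 15: 1

The root is level 0 and the size-1 base case is level 15 (the tree spans levels 0 through 15, i.e. 16 levels counting the root), so the depth is the number of divisions: log_5(30517578125) = 15

The recursion tree depth is log_5(30517578125) = 15. At each level, the problem size is divided by 5, so it takes 15 divisions to reduce to a base case of size 1. The algorithm makes 5 recursive calls at each level.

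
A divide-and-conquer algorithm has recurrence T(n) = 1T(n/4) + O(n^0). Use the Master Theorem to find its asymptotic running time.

Master Theorem for T(n) = 1T(n/4) + O(n^0):

a = 1, b = 4, c = 0
log_b(a) = log_4(1) = 0.0000

Case 2: c = 0 = log_4(1) = 0.0000
T(n) = O(n^0 log n) = O(log n)

For T(n) = 1T(n/4) + O(n^0): log_4(1) = 0.0000. This is Case 2 of the Master Theorem (c = log_b(a), equal work at all levels), giving O(log n).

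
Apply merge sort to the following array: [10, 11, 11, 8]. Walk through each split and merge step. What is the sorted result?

Merge sort trace:

Split: [10, 11, 11, 8] -> [10, 11] and [11, 8]
  Split: [10, 11] -> [10] and [11]
  Merge: [10] + [11] -> [10, 11]
  Split: [11, 8] -> [11] and [8]
  Merge: [11] + [8] -> [8, 11]
Merge: [10, 11] + [8, 11] -> [8, 10, 11, 11]

Final sorted array: [8, 10, 11, 11]

The merge sort proceeds by recursively splitting the array and merging sorted halves.
After all merges, the sorted array is [8, 10, 11, 11].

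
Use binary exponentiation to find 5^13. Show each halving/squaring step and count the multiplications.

Computing 5^13 by squaring (build up from 5^1; each line after the first costs one multiplication):

5^1 = 5
5^2 = (5^1)^2 = 5^2 = 25
5^3 = 5 * 5^2 = 5 * 25 = 125
5^6 = (5^3)^2 = 125^2 = 15625
5^12 = (5^6)^2 = 15625^2 = 244140625
5^13 = 5 * 5^12 = 5 * 244140625 = 1220703125

Result: 1220703125
Multiplications needed: 5 (5 lines after 5^1)

5^13 = 1220703125. Using exponentiation by squaring, this requires 5 multiplications. The key idea: if the exponent is even, square the half-power; if odd, multiply by the base once.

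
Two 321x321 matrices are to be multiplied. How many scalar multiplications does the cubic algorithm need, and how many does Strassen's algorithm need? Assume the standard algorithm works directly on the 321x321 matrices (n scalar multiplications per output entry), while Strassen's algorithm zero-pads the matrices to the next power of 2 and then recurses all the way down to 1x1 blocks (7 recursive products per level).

Matrix multiplication for 321x321 matrices:

Strassen's algorithm requires power-of-2 dimensions. Pad 321x321 to 512x512 (next power of 2).

Standard algorithm: 321^3 = 33076161 multiplications
Strassen's algorithm: 7^(log2(512)) = 7^9 = 40353607 multiplications
Difference: 33076161 - 40353607 = -7277446 (Strassen uses MORE here due to padding overhead — for small or just-over-power-of-2 n, padding can outweigh the per-level savings)

Standard: 33076161 multiplications (321^3). Strassen: 40353607 multiplications (7^9, after padding to 512x512). Strassen reduces 8 recursive multiplications to 7 at each level.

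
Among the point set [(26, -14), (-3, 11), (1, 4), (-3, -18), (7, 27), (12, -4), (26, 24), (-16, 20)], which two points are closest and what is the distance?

Computing all pairwise distances among 8 points:

d((26, -14), (-3, 11)) = 38.2884
d((26, -14), (1, 4)) = 30.8058
d((26, -14), (-3, -18)) = 29.2746
d((26, -14), (7, 27)) = 45.1885
d((26, -14), (12, -4)) = 17.2047
d((26, -14), (26, 24)) = 38.0
d((26, -14), (-16, 20)) = 54.037
d((-3, 11), (1, 4)) = 8.0623 <-- minimum
d((-3, 11), (-3, -18)) = 29.0
d((-3, 11), (7, 27)) = 18.868
d((-3, 11), (12, -4)) = 21.2132
d((-3, 11), (26, 24)) = 31.7805
d((-3, 11), (-16, 20)) = 15.8114
d((1, 4), (-3, -18)) = 22.3607
d((1, 4), (7, 27)) = 23.7697
d((1, 4), (12, -4)) = 13.6015
d((1, 4), (26, 24)) = 32.0156
d((1, 4), (-16, 20)) = 23.3452
d((-3, -18), (7, 27)) = 46.0977
d((-3, -18), (12, -4)) = 20.5183
d((-3, -18), (26, 24)) = 51.0392
d((-3, -18), (-16, 20)) = 40.1622
d((7, 27), (12, -4)) = 31.4006
d((7, 27), (26, 24)) = 19.2354
d((7, 27), (-16, 20)) = 24.0416
d((12, -4), (26, 24)) = 31.305
d((12, -4), (-16, 20)) = 36.8782
d((26, 24), (-16, 20)) = 42.19

Closest pair: (-3, 11) and (1, 4) with distance 8.0623

The closest pair is (-3, 11) and (1, 4) with Euclidean distance 8.0623. For 8 points, brute-force pairwise comparison is shown above. For large n, the divide-and-conquer algorithm (sort by x, recurse on halves, check the dividing strip) achieves O(n log n).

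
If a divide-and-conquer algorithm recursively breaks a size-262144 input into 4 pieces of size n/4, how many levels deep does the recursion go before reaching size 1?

For divide and conquer with division factor 4:

Problem sizes at each level:
Level 0: 262144
Level 1: 65536
Level 2: 16384
Level 3: 4096
Level 4: 1024
Level 5: 256
Level 6: 64
Level 7: 16
Level 8: 4
Level 9: 1

The root is level 0 and the size-1 base case is level 9 (the tree spans levels 0 through 9, i.e. 10 levels counting the root), so the depth is the number of divisions: log_4(262144) = 9

The recursion tree depth is log_4(262144) = 9. At each level, the problem size is divided by 4, so it takes 9 divisions to reduce to a base case of size 1. The algorithm makes 4 recursive calls at each level.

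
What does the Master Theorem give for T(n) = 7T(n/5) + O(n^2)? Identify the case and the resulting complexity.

Master Theorem for T(n) = 7T(n/5) + O(n^2):

a = 7, b = 5, c = 2
log_b(a) = log_5(7) = 1.2091

Case 3: c = 2 > log_5(7) = 1.2091
T(n) = O(n^2) = O(n^2)

For T(n) = 7T(n/5) + O(n^2): log_5(7) = 1.2091. This is Case 3 of the Master Theorem (c > log_b(a), work dominated by root), giving O(n^2).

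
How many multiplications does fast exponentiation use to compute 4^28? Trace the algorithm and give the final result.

Computing 4^28 by squaring (build up from 4^1; each line after the first costs one multiplication):

4^1 = 4
4^2 = (4^1)^2 = 4^2 = 16
4^3 = 4 * 4^2 = 4 * 16 = 64
4^6 = (4^3)^2 = 64^2 = 4096
4^7 = 4 * 4^6 = 4 * 4096 = 16384
4^14 = (4^7)^2 = 16384^2 = 268435456
4^28 = (4^14)^2 = 268435456^2 = 72057594037927936

Result: 72057594037927936
Multiplications needed: 6 (6 lines after 4^1)

4^28 = 72057594037927936. Using exponentiation by squaring, this requires 6 multiplications. The key idea: if the exponent is even, square the half-power; if odd, multiply by the base once.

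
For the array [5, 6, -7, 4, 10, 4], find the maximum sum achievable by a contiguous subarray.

Using Kadane's algorithm on [5, 6, -7, 4, 10, 4]:

Scanning through the array:
Position 1 (value 6): max_ending_here = 11, max_so_far = 11
Position 2 (value -7): max_ending_here = 4, max_so_far = 11
Position 3 (value 4): max_ending_here = 8, max_so_far = 11
Position 4 (value 10): max_ending_here = 18, max_so_far = 18
Position 5 (value 4): max_ending_here = 22, max_so_far = 22

Maximum subarray: [5, 6, -7, 4, 10, 4]
Maximum sum: 22

The maximum subarray is [5, 6, -7, 4, 10, 4] with sum 22. This subarray runs from index 0 to index 5.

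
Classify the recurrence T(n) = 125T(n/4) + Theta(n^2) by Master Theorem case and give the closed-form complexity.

Master Theorem for T(n) = 125T(n/4) + O(n^2):

a = 125, b = 4, c = 2
log_b(a) = log_4(125) = 3.4829

Case 1: c = 2 < log_4(125) = 3.4829
T(n) = O(n^(log_4 125))

For T(n) = 125T(n/4) + O(n^2): log_4(125) = 3.4829. This is Case 1 of the Master Theorem (c < log_b(a), work dominated by leaves), giving O(n^(log_4 125)).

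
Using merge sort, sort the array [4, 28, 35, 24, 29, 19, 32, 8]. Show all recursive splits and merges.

Merge sort trace:

Split: [4, 28, 35, 24, 29, 19, 32, 8] -> [4, 28, 35, 24] and [29, 19, 32, 8]
  Split: [4, 28, 35, 24] -> [4, 28] and [35, 24]
    Split: [4, 28] -> [4] and [28]
    Merge: [4] + [28] -> [4, 28]
    Split: [35, 24] -> [35] and [24]
    Merge: [35] + [24] -> [24, 35]
  Merge: [4, 28] + [24, 35] -> [4, 24, 28, 35]
  Split: [29, 19, 32, 8] -> [29, 19] and [32, 8]
    Split: [29, 19] -> [29] and [19]
    Merge: [29] + [19] -> [19, 29]
    Split: [32, 8] -> [32] and [8]
    Merge: [32] + [8] -> [8, 32]
  Merge: [19, 29] + [8, 32] -> [8, 19, 29, 32]
Merge: [4, 24, 28, 35] + [8, 19, 29, 32] -> [4, 8, 19, 24, 28, 29, 32, 35]

Final sorted array: [4, 8, 19, 24, 28, 29, 32, 35]

The merge sort proceeds by recursively splitting the array and merging sorted halves.
After all merges, the sorted array is [4, 8, 19, 24, 28, 29, 32, 35].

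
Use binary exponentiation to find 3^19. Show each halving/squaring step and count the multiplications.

Computing 3^19 by squaring (build up from 3^1; each line after the first costs one multiplication):

3^1 = 3
3^2 = (3^1)^2 = 3^2 = 9
3^4 = (3^2)^2 = 9^2 = 81
3^8 = (3^4)^2 = 81^2 = 6561
3^9 = 3 * 3^8 = 3 * 6561 = 19683
3^18 = (3^9)^2 = 19683^2 = 387420489
3^19 = 3 * 3^18 = 3 * 387420489 = 1162261467

Result: 1162261467
Multiplications needed: 6 (6 lines after 3^1)

3^19 = 1162261467. Using exponentiation by squaring, this requires 6 multiplications. The key idea: if the exponent is even, square the half-power; if odd, multiply by the base once.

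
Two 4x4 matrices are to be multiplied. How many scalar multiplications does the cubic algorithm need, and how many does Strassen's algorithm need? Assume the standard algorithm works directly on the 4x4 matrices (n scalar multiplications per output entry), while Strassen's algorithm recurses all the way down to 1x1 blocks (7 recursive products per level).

Matrix multiplication for 4x4 matrices:

Standard algorithm: 4^3 = 64 multiplications
Strassen's algorithm: 7^(log2(4)) = 7^2 = 49 multiplications
Savings: 64 - 49 = 15 multiplications

Standard: 64 multiplications (4^3). Strassen: 49 multiplications (7^2). Strassen reduces 8 recursive multiplications to 7 at each level.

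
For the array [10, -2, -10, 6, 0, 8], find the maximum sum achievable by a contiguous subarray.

Using Kadane's algorithm on [10, -2, -10, 6, 0, 8]:

Scanning through the array:
Position 1 (value -2): max_ending_here = 8, max_so_far = 10
Position 2 (value -10): max_ending_here = -2, max_so_far = 10
Position 3 (value 6): max_ending_here = 6, max_so_far = 10
Position 4 (value 0): max_ending_here = 6, max_so_far = 10
Position 5 (value 8): max_ending_here = 14, max_so_far = 14

Maximum subarray: [6, 0, 8]
Maximum sum: 14

The maximum subarray is [6, 0, 8] with sum 14. This subarray runs from index 3 to index 5.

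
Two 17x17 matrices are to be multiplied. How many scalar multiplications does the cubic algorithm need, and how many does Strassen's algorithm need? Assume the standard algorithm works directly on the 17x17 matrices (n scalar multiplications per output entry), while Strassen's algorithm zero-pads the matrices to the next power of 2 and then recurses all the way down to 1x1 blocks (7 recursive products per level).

Matrix multiplication for 17x17 matrices:

Strassen's algorithm requires power-of-2 dimensions. Pad 17x17 to 32x32 (next power of 2).

Standard algorithm: 17^3 = 4913 multiplications
Strassen's algorithm: 7^(log2(32)) = 7^5 = 16807 multiplications
Difference: 4913 - 16807 = -11894 (Strassen uses MORE here due to padding overhead — for small or just-over-power-of-2 n, padding can outweigh the per-level savings)

Standard: 4913 multiplications (17^3). Strassen: 16807 multiplications (7^5, after padding to 32x32). Strassen reduces 8 recursive multiplications to 7 at each level.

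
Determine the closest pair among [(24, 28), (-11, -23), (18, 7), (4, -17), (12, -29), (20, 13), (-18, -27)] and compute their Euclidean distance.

Computing all pairwise distances among 7 points:

d((24, 28), (-11, -23)) = 61.8547
d((24, 28), (18, 7)) = 21.8403
d((24, 28), (4, -17)) = 49.2443
d((24, 28), (12, -29)) = 58.2495
d((24, 28), (20, 13)) = 15.5242
d((24, 28), (-18, -27)) = 69.2026
d((-11, -23), (18, 7)) = 41.7253
d((-11, -23), (4, -17)) = 16.1555
d((-11, -23), (12, -29)) = 23.7697
d((-11, -23), (20, 13)) = 47.5079
d((-11, -23), (-18, -27)) = 8.0623
d((18, 7), (4, -17)) = 27.7849
d((18, 7), (12, -29)) = 36.4966
d((18, 7), (20, 13)) = 6.3246 <-- minimum
d((18, 7), (-18, -27)) = 49.5177
d((4, -17), (12, -29)) = 14.4222
d((4, -17), (20, 13)) = 34.0
d((4, -17), (-18, -27)) = 24.1661
d((12, -29), (20, 13)) = 42.7551
d((12, -29), (-18, -27)) = 30.0666
d((20, 13), (-18, -27)) = 55.1725

Closest pair: (18, 7) and (20, 13) with distance 6.3246

The closest pair is (18, 7) and (20, 13) with Euclidean distance 6.3246. For 7 points, brute-force pairwise comparison is shown above. For large n, the divide-and-conquer algorithm (sort by x, recurse on halves, check the dividing strip) achieves O(n log n).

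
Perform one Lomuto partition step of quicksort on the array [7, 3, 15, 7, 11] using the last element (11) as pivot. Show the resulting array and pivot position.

Lomuto partition with pivot = 11:

Initial array: [7, 3, 15, 7, 11]

arr[0]=7 <= 11: swap with position 0, array becomes [7, 3, 15, 7, 11]
arr[1]=3 <= 11: swap with position 1, array becomes [7, 3, 15, 7, 11]
arr[2]=15 > 11: no swap
arr[3]=7 <= 11: swap with position 2, array becomes [7, 3, 7, 15, 11]

Place pivot at position 3: [7, 3, 7, 11, 15]
Pivot position: 3

After partitioning with pivot 11, the array becomes [7, 3, 7, 11, 15]. The pivot is placed at index 3. All elements to the left of the pivot are <= 11, and all elements to the right are > 11.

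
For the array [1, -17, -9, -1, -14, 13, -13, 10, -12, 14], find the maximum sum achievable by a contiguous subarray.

Using Kadane's algorithm on [1, -17, -9, -1, -14, 13, -13, 10, -12, 14]:

Scanning through the array:
Position 1 (value -17): max_ending_here = -16, max_so_far = 1
Position 2 (value -9): max_ending_here = -9, max_so_far = 1
Position 3 (value -1): max_ending_here = -1, max_so_far = 1
Position 4 (value -14): max_ending_here = -14, max_so_far = 1
Position 5 (value 13): max_ending_here = 13, max_so_far = 13
Position 6 (value -13): max_ending_here = 0, max_so_far = 13
Position 7 (value 10): max_ending_here = 10, max_so_far = 13
Position 8 (value -12): max_ending_here = -2, max_so_far = 13
Position 9 (value 14): max_ending_here = 14, max_so_far = 14

Maximum subarray: [14]
Maximum sum: 14

The maximum subarray is [14] with sum 14. This subarray runs from index 9 to index 9.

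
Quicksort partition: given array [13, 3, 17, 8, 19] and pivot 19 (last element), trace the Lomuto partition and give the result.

Lomuto partition with pivot = 19:

Initial array: [13, 3, 17, 8, 19]

arr[0]=13 <= 19: swap with position 0, array becomes [13, 3, 17, 8, 19]
arr[1]=3 <= 19: swap with position 1, array becomes [13, 3, 17, 8, 19]
arr[2]=17 <= 19: swap with position 2, array becomes [13, 3, 17, 8, 19]
arr[3]=8 <= 19: swap with position 3, array becomes [13, 3, 17, 8, 19]

Place pivot at position 4: [13, 3, 17, 8, 19]
Pivot position: 4

After partitioning with pivot 19, the array becomes [13, 3, 17, 8, 19]. The pivot is placed at index 4. All elements to the left of the pivot are <= 19, and all elements to the right are > 19.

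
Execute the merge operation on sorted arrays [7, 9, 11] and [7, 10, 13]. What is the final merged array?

Merging process:

Compare 7 vs 7: take 7 from left. Merged: [7]
Compare 9 vs 7: take 7 from right. Merged: [7, 7]
Compare 9 vs 10: take 9 from left. Merged: [7, 7, 9]
Compare 11 vs 10: take 10 from right. Merged: [7, 7, 9, 10]
Compare 11 vs 13: take 11 from left. Merged: [7, 7, 9, 10, 11]
Append remaining from right: [13]. Merged: [7, 7, 9, 10, 11, 13]

Final merged array: [7, 7, 9, 10, 11, 13]
Total comparisons: 5

The merged array is [7, 7, 9, 10, 11, 13], requiring 5 comparisons. The merge step runs in O(n) time where n is the total number of elements.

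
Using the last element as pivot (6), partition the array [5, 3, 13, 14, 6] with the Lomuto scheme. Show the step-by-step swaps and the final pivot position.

Lomuto partition with pivot = 6:

Initial array: [5, 3, 13, 14, 6]

arr[0]=5 <= 6: swap with position 0, array becomes [5, 3, 13, 14, 6]
arr[1]=3 <= 6: swap with position 1, array becomes [5, 3, 13, 14, 6]
arr[2]=13 > 6: no swap
arr[3]=14 > 6: no swap

Place pivot at position 2: [5, 3, 6, 14, 13]
Pivot position: 2

After partitioning with pivot 6, the array becomes [5, 3, 6, 14, 13]. The pivot is placed at index 2. All elements to the left of the pivot are <= 6, and all elements to the right are > 6.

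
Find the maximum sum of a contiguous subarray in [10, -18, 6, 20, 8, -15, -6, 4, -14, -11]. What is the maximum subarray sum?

Using Kadane's algorithm on [10, -18, 6, 20, 8, -15, -6, 4, -14, -11]:

Scanning through the array:
Position 1 (value -18): max_ending_here = -8, max_so_far = 10
Position 2 (value 6): max_ending_here = 6, max_so_far = 10
Position 3 (value 20): max_ending_here = 26, max_so_far = 26
Position 4 (value 8): max_ending_here = 34, max_so_far = 34
Position 5 (value -15): max_ending_here = 19, max_so_far = 34
Position 6 (value -6): max_ending_here = 13, max_so_far = 34
Position 7 (value 4): max_ending_here = 17, max_so_far = 34
Position 8 (value -14): max_ending_here = 3, max_so_far = 34
Position 9 (value -11): max_ending_here = -8, max_so_far = 34

Maximum subarray: [6, 20, 8]
Maximum sum: 34

The maximum subarray is [6, 20, 8] with sum 34. This subarray runs from index 2 to index 4.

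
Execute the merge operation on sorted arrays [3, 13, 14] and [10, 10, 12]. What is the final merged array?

Merging process:

Compare 3 vs 10: take 3 from left. Merged: [3]
Compare 13 vs 10: take 10 from right. Merged: [3, 10]
Compare 13 vs 10: take 10 from right. Merged: [3, 10, 10]
Compare 13 vs 12: take 12 from right. Merged: [3, 10, 10, 12]
Append remaining from left: [13, 14]. Merged: [3, 10, 10, 12, 13, 14]

Final merged array: [3, 10, 10, 12, 13, 14]
Total comparisons: 4

The merged array is [3, 10, 10, 12, 13, 14], requiring 4 comparisons. The merge step runs in O(n) time where n is the total number of elements.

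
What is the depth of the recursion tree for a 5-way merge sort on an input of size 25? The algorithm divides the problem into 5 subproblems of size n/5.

For divide and conquer with division factor 5:

Problem sizes at each level:
Level 0: 25
Level 1: 5
Level 2: 1

The root is level 0 and the size-1 base case is level 2 (the tree spans levels 0 through 2, i.e. 3 levels counting the root), so the depth is the number of divisions: log_5(25) = 2

The recursion tree depth is log_5(25) = 2. At each level, the problem size is divided by 5, so it takes 2 divisions to reduce to a base case of size 1. The algorithm makes 5 recursive calls at each level.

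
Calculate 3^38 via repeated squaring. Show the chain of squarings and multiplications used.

Computing 3^38 by squaring (build up from 3^1; each line after the first costs one multiplication):

3^1 = 3
3^2 = (3^1)^2 = 3^2 = 9
3^4 = (3^2)^2 = 9^2 = 81
3^8 = (3^4)^2 = 81^2 = 6561
3^9 = 3 * 3^8 = 3 * 6561 = 19683
3^18 = (3^9)^2 = 19683^2 = 387420489
3^19 = 3 * 3^18 = 3 * 387420489 = 1162261467
3^38 = (3^19)^2 = 1162261467^2 = 1350851717672992089

Result: 1350851717672992089
Multiplications needed: 7 (7 lines after 3^1)

3^38 = 1350851717672992089. Using exponentiation by squaring, this requires 7 multiplications. The key idea: if the exponent is even, square the half-power; if odd, multiply by the base once.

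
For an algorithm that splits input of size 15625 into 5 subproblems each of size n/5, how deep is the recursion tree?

For divide and conquer with division factor 5:

Problem sizes at each level:
Level 0: 15625
Level 1: 3125
Level 2: 625
Level 3: 125
Level 4: 25
Level 5: 5
Level 6: 1

The root is level 0 and the size-1 base case is level 6 (the tree spans levels 0 through 6, i.e. 7 levels counting the root), so the depth is the number of divisions: log_5(15625) = 6

The recursion tree depth is log_5(15625) = 6. At each level, the problem size is divided by 5, so it takes 6 divisions to reduce to a base case of size 1. The algorithm makes 5 recursive calls at each level.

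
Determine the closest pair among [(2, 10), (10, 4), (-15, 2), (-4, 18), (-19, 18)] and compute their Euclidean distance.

Computing all pairwise distances among 5 points:

d((2, 10), (10, 4)) = 10.0 <-- minimum
d((2, 10), (-15, 2)) = 18.7883
d((2, 10), (-4, 18)) = 10.0 <-- minimum
d((2, 10), (-19, 18)) = 22.4722
d((10, 4), (-15, 2)) = 25.0799
d((10, 4), (-4, 18)) = 19.799
d((10, 4), (-19, 18)) = 32.2025
d((-15, 2), (-4, 18)) = 19.4165
d((-15, 2), (-19, 18)) = 16.4924
d((-4, 18), (-19, 18)) = 15.0

Minimum distance: 10.0 (tie among 2 pairs: (2, 10) and (10, 4); (2, 10) and (-4, 18))

The minimum Euclidean distance is 10.0. There is a tie: 2 pairs achieve this minimum — (2, 10) and (10, 4); (2, 10) and (-4, 18). Any of these is a valid closest pair. For 5 points, brute-force pairwise comparison is shown above. For large n, the divide-and-conquer algorithm (sort by x, recurse on halves, check the dividing strip) achieves O(n log n).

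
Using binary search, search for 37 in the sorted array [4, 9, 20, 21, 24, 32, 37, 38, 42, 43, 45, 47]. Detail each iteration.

Binary search for 37 in [4, 9, 20, 21, 24, 32, 37, 38, 42, 43, 45, 47]:

lo=0, hi=11, mid=5, arr[mid]=32 -> 32 < 37, search right half
lo=6, hi=11, mid=8, arr[mid]=42 -> 42 > 37, search left half
lo=6, hi=7, mid=6, arr[mid]=37 -> Found target at index 6!

Binary search finds 37 at index 6 after 3 comparisons. The search repeatedly halves the search space by comparing with the middle element.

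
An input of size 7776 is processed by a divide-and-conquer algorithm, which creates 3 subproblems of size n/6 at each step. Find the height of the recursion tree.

For divide and conquer with division factor 6:

Problem sizes at each level:
Level 0: 7776
Level 1: 1296
Level 2: 216
Level 3: 36
Level 4: 6
Level 5: 1

The root is level 0 and the size-1 base case is level 5 (the tree spans levels 0 through 5, i.e. 6 levels counting the root), so the depth is the number of divisions: log_6(7776) = 5

The recursion tree depth is log_6(7776) = 5. At each level, the problem size is divided by 6, so it takes 5 divisions to reduce to a base case of size 1. The algorithm makes 3 recursive calls at each level.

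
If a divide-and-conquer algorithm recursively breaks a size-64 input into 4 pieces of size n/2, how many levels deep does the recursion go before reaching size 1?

For divide and conquer with division factor 2:

Problem sizes at each level:
Level 0: 64
Level 1: 32
Level 2: 16
Level 3: 8
Level 4: 4
Level 5: 2
Level 6: 1

The root is level 0 and the size-1 base case is level 6 (the tree spans levels 0 through 6, i.e. 7 levels counting the root), so the depth is the number of divisions: log_2(64) = 6

The recursion tree depth is log_2(64) = 6. At each level, the problem size is divided by 2, so it takes 6 divisions to reduce to a base case of size 1. The algorithm makes 4 recursive calls at each level.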